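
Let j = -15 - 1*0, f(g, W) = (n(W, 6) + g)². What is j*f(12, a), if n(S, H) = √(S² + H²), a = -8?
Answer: -7260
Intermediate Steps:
n(S, H) = √(H² + S²)
f(g, W) = (g + √(36 + W²))² (f(g, W) = (√(6² + W²) + g)² = (√(36 + W²) + g)² = (g + √(36 + W²))²)
j = -15 (j = -15 + 0 = -15)
j*f(12, a) = -15*(12 + √(36 + (-8)²))² = -15*(12 + √(36 + 64))² = -15*(12 + √100)² = -15*(12 + 10)² = -15*22² = -15*484 = -7260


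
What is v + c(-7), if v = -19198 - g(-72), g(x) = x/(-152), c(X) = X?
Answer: -364904/19 ≈ -19205.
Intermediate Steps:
g(x) = -x/152 (g(x) = x*(-1/152) = -x/152)
v = -364771/19 (v = -19198 - (-1)*(-72)/152 = -19198 - 1*9/19 = -19198 - 9/19 = -364771/19 ≈ -19198.)
v + c(-7) = -364771/19 - 7 = -364904/19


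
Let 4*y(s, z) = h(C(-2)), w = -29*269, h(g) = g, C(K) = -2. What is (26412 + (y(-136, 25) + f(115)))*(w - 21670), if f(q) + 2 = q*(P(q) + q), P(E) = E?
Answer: -3115644649/2 ≈ -1.5578e+9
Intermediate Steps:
w = -7801
y(s, z) = -½ (y(s, z) = (¼)*(-2) = -½)
f(q) = -2 + 2*q² (f(q) = -2 + q*(q + q) = -2 + q*(2*q) = -2 + 2*q²)
(26412 + (y(-136, 25) + f(115)))*(w - 21670) = (26412 + (-½ + (-2 + 2*115²)))*(-7801 - 21670) = (26412 + (-½ + (-2 + 2*13225)))*(-29471) = (26412 + (-½ + (-2 + 26450)))*(-29471) = (26412 + (-½ + 26448))*(-29471) = (26412 + 52895/2)*(-29471) = (105719/2)*(-29471) = -3115644649/2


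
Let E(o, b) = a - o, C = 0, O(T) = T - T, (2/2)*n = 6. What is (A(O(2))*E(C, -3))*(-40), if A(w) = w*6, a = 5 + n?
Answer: 0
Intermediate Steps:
n = 6
O(T) = 0
a = 11 (a = 5 + 6 = 11)
E(o, b) = 11 - o
A(w) = 6*w
(A(O(2))*E(C, -3))*(-40) = ((6*0)*(11 - 1*0))*(-40) = (0*(11 + 0))*(-40) = (0*11)*(-40) = 0*(-40) = 0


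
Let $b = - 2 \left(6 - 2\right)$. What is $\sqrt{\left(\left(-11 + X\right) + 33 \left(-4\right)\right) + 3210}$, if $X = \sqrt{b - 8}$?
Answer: $\sqrt{3067 + 4 i} \approx 55.38 + 0.0361 i$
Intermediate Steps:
$b = -8$ ($b = \left(-2\right) 4 = -8$)
$X = 4 i$ ($X = \sqrt{-8 - 8} = \sqrt{-16} = 4 i \approx 4.0 i$)
$\sqrt{\left(\left(-11 + X\right) + 33 \left(-4\right)\right) + 3210} = \sqrt{\left(\left(-11 + 4 i\right) + 33 \left(-4\right)\right) + 3210} = \sqrt{\left(\left(-11 + 4 i\right) - 132\right) + 3210} = \sqrt{\left(-143 + 4 i\right) + 3210} = \sqrt{3067 + 4 i}$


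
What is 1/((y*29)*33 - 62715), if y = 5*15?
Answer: 1/9060 ≈ 0.00011038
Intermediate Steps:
y = 75
1/((y*29)*33 - 62715) = 1/((75*29)*33 - 62715) = 1/(2175*33 - 62715) = 1/(71775 - 62715) = 1/9060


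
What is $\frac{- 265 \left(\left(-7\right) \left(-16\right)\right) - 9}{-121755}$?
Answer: $\frac{29689}{121755} \approx 0.24384$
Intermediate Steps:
$\frac{- 265 \left(\left(-7\right) \left(-16\right)\right) - 9}{-121755} = \left(\left(-265\right) 112 - 9\right) \left(- \frac{1}{121755}\right) = \left(-29680 - 9\right) \left(- \frac{1}{121755}\right) = \left(-29689\right) \left(- \frac{1}{121755}\right) = \frac{29689}{121755}$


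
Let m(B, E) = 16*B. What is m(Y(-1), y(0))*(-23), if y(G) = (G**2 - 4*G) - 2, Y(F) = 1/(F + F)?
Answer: 184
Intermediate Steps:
Y(F) = 1/(2*F)
y(G) = -2 + G**2 - 4*G
m(Y(-1), y(0))*(-23) = (16*((1/2)/(-1)))*(-23) = (16*((1/2)*(-1)))*(-23) = (16*(-1/2))*(-23) = -8*(-23) = 184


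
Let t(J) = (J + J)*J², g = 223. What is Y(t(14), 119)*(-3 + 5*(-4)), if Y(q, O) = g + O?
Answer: -7866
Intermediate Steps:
t(J) = 2*J³ (t(J) = (2*J)*J² = 2*J³)
Y(q, O) = 223 + O
Y(t(14), 119)*(-3 + 5*(-4)) = (223 + 119)*(-3 + 5*(-4)) = 342*(-3 - 20) = 342*(-23) = -7866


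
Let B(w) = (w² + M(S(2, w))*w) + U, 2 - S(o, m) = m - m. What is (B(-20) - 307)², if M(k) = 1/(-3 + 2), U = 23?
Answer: 18496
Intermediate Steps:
S(o, m) = 2 (S(o, m) = 2 - (m - m) = 2 - 1*0 = 2 + 0 = 2)
M(k) = -1 (M(k) = 1/(-1) = -1)
B(w) = 23 + w² - w (B(w) = (w² - w) + 23 = 23 + w² - w)
(B(-20) - 307)² = ((23 + (-20)² - 1*(-20)) - 307)² = ((23 + 400 + 20) - 307)² = (443 - 307)² = 136² = 18496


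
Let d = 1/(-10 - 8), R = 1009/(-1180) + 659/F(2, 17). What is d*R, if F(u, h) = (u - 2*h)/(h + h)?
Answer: 3308921/84960 ≈ 38.947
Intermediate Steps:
F(u, h) = (u - 2*h)/(2*h) (F(u, h) = (u - 2*h)/((2*h)) = (u - 2*h)*(1/(2*h)) = (u - 2*h)/(2*h))
R = -3308921/4720 (R = 1009/(-1180) + 659/((((½)*2 - 1*17)/17)) = 1009*(-1/1180) + 659/(((1 - 17)/17)) = -1009/1180 + 659/(((1/17)*(-16))) = -1009/1180 + 659/(-16/17) = -1009/1180 + 659*(-17/16) = -1009/1180 - 11203/16 = -3308921/4720 ≈ -701.04)
d = -1/18 (d = 1/(-18) = -1/18 ≈ -0.055556)
d*R = -1/18*(-3308921/4720) = 3308921/84960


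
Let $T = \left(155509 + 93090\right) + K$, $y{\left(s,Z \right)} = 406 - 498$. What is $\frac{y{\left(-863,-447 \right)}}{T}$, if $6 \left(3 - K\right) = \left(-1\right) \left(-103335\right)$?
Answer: $- \frac{184}{462759} \approx -0.00039762$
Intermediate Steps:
$K = - \frac{34439}{2}$ ($K = 3 - \frac{\left(-1\right) \left(-103335\right)}{6} = 3 - \frac{34445}{2} = - \frac{34439}{2} \approx -17220.0$)
$y{\left(s,Z \right)} = -92$
$T = \frac{462759}{2}$ ($T = \left(155509 + 93090\right) - \frac{34439}{2} = 248599 - \frac{34439}{2} = \frac{462759}{2} \approx 2.3138 \cdot 10^{5}$)
$\frac{y{\left(-863,-447 \right)}}{T} = - \frac{92}{\frac{462759}{2}} = \left(-92\right) \frac{2}{462759} = - \frac{184}{462759}$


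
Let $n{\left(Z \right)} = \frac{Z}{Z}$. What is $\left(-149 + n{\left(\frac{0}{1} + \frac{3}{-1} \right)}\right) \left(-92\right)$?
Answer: $13616$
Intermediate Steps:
$n{\left(Z \right)} = 1$
$\left(-149 + n{\left(\frac{0}{1} + \frac{3}{-1} \right)}\right) \left(-92\right) = \left(-149 + 1\right) \left(-92\right) = \left(-148\right) \left(-92\right) = 13616$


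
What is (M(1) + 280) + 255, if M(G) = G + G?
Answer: 537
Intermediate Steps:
M(G) = 2*G
(M(1) + 280) + 255 = (2*1 + 280) + 255 = (2 + 280) + 255 = 282 + 255 = 537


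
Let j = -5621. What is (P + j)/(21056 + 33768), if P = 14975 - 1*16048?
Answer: -3347/27412 ≈ -0.12210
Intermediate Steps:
P = -1073 (P = 14975 - 16048 = -1073)
(P + j)/(21056 + 33768) = (-1073 - 5621)/(21056 + 33768) = -6694/54824 = -6694*1/54824 = -3347/27412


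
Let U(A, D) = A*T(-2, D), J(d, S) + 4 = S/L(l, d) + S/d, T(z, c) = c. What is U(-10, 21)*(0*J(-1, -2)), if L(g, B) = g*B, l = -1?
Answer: 0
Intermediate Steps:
L(g, B) = B*g
J(d, S) = -4 (J(d, S) = -4 + (S/((d*(-1))) + S/d) = -4 + (S/((-d)) + S/d) = -4 + (S*(-1/d) + S/d) = -4 + (-S/d + S/d) = -4 + 0 = -4)
U(A, D) = A*D
U(-10, 21)*(0*J(-1, -2)) = (-10*21)*(0*(-4)) = -210*0 = 0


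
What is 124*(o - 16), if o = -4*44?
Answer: -23808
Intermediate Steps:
o = -176
124*(o - 16) = 124*(-176 - 16) = 124*(-192) = -23808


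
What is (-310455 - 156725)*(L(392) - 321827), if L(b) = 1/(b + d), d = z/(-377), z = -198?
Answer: 11124630953335830/73991 ≈ 1.5035e+11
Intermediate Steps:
d = 198/377 (d = -198/(-377) = -198*(-1/377) = 198/377 ≈ 0.52520)
L(b) = 1/(198/377 + b) (L(b) = 1/(b + 198/377) = 1/(198/377 + b))
(-310455 - 156725)*(L(392) - 321827) = (-310455 - 156725)*(377/(198 + 377*392) - 321827) = -467180*(377/(198 + 147784) - 321827) = -467180*(377/147982 - 321827) = -467180*(-47624602737/147982) = 11124630953335830/73991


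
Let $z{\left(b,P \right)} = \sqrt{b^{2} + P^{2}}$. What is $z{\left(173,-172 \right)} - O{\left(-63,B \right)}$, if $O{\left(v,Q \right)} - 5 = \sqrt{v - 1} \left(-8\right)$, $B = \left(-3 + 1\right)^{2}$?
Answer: $-5 + \sqrt{59513} + 64 i \approx 238.95 + 64.0 i$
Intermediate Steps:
$B = 4$ ($B = \left(-2\right)^{2} = 4$)
$z{\left(b,P \right)} = \sqrt{P^{2} + b^{2}}$
$O{\left(v,Q \right)} = 5 - 8 \sqrt{-1 + v}$ ($O{\left(v,Q \right)} = 5 + \sqrt{v - 1} \left(-8\right) = 5 + \sqrt{-1 + v} \left(-8\right) = 5 - 8 \sqrt{-1 + v}$)
$z{\left(173,-172 \right)} - O{\left(-63,B \right)} = \sqrt{\left(-172\right)^{2} + 173^{2}} - \left(5 - 8 \sqrt{-1 - 63}\right) = \sqrt{29584 + 29929} - \left(5 - 8 \sqrt{-64}\right) = \sqrt{59513} - \left(5 - 8 \cdot 8 i\right) = \sqrt{59513} - \left(5 - 64 i\right) = -5 + \sqrt{59513} + 64 i$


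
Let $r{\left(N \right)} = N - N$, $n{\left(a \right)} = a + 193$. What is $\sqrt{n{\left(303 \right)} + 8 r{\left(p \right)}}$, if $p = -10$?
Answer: $4 \sqrt{31} \approx 22.271$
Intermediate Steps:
$n{\left(a \right)} = 193 + a$
$r{\left(N \right)} = 0$
$\sqrt{n{\left(303 \right)} + 8 r{\left(p \right)}} = \sqrt{\left(193 + 303\right) + 8 \cdot 0} = \sqrt{496 + 0} = \sqrt{496} = 4 \sqrt{31}$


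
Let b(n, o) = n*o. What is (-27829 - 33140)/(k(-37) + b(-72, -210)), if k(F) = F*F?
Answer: -60969/16489 ≈ -3.6976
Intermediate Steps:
k(F) = F²
(-27829 - 33140)/(k(-37) + b(-72, -210)) = (-27829 - 33140)/((-37)² - 72*(-210)) = -60969/(1369 + 15120) = -60969/16489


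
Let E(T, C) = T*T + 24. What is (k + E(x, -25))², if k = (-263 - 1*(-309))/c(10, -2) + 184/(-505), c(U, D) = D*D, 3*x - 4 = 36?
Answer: 3745707356689/82628100 ≈ 45332.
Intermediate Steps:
x = 40/3 (x = 4/3 + (⅓)*36 = 4/3 + 12 = 40/3 ≈ 13.333)
E(T, C) = 24 + T² (E(T, C) = T² + 24 = 24 + T²)
c(U, D) = D²
k = 11247/1010 (k = (-263 - 1*(-309))/((-2)²) + 184/(-505) = (-263 + 309)/4 + 184*(-1/505) = 46*(¼) - 184/505 = 23/2 - 184/505 = 11247/1010 ≈ 11.136)
(k + E(x, -25))² = (11247/1010 + (24 + (40/3)²))² = (11247/1010 + (24 + 1600/9))² = (11247/1010 + 1816/9)² = (1935383/9090)² = 3745707356689/82628100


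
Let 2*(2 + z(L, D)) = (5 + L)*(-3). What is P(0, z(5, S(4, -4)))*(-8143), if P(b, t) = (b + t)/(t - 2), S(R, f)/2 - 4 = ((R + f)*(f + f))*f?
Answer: -138431/19 ≈ -7285.8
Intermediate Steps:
S(R, f) = 8 + 4*f**2*(R + f) (S(R, f) = 8 + 2*(((R + f)*(f + f))*f) = 8 + 2*(((R + f)*(2*f))*f) = 8 + 2*((2*f*(R + f))*f) = 8 + 2*(2*f**2*(R + f)) = 8 + 4*f**2*(R + f))
z(L, D) = -19/2 - 3*L/2 (z(L, D) = -2 + ((5 + L)*(-3))/2 = -2 + (-15 - 3*L)/2 = -2 + (-15/2 - 3*L/2) = -19/2 - 3*L/2)
P(b, t) = (b + t)/(-2 + t)
P(0, z(5, S(4, -4)))*(-8143) = ((0 + (-19/2 - 3/2*5))/(-2 + (-19/2 - 3/2*5)))*(-8143) = ((0 + (-19/2 - 15/2))/(-2 + (-19/2 - 15/2)))*(-8143) = ((0 - 17)/(-2 - 17))*(-8143) = (-17/(-19))*(-8143) = -1/19*(-17)*(-8143) = (17/19)*(-8143) = -138431/19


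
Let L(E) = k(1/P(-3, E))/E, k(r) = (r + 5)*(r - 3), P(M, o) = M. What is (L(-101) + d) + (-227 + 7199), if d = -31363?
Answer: -22171279/909 ≈ -24391.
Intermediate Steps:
k(r) = (-3 + r)*(5 + r) (k(r) = (5 + r)*(-3 + r) = (-3 + r)*(5 + r))
L(E) = -140/(9*E) (L(E) = (-15 + (1/(-3))**2 + 2/(-3))/E = (-15 + (-1/3)**2 + 2*(-1/3))/E = (-15 + 1/9 - 2/3)/E = -140/(9*E))
(L(-101) + d) + (-227 + 7199) = (-140/9/(-101) - 31363) + (-227 + 7199) = (-140/9*(-1/101) - 31363) + 6972 = (140/909 - 31363) + 6972 = -28508827/909 + 6972 = -22171279/909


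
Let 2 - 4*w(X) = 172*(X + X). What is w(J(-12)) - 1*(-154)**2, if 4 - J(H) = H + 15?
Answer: -47603/2 ≈ -23802.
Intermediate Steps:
J(H) = -11 - H (J(H) = 4 - (H + 15) = 4 - (15 + H) = 4 + (-15 - H) = -11 - H)
w(X) = 1/2 - 86*X (w(X) = 1/2 - 43*(X + X) = 1/2 - 43*2*X = 1/2 - 86*X)
w(J(-12)) - 1*(-154)**2 = (1/2 - 86*(-11 - 1*(-12))) - 1*(-154)**2 = (1/2 - 86*(-11 + 12)) - 1*23716 = (1/2 - 86*1) - 23716 = (1/2 - 86) - 23716 = -171/2 - 23716 = -47603/2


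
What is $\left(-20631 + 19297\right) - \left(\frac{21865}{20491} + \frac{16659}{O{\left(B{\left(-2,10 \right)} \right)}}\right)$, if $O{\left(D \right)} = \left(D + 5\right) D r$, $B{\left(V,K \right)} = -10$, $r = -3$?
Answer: $- \frac{1254056427}{1024550} \approx -1224.0$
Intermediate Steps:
$O{\left(D \right)} = - 3 D \left(5 + D\right)$ ($O{\left(D \right)} = \left(D + 5\right) D \left(-3\right) = \left(5 + D\right) D \left(-3\right) = D \left(5 + D\right) \left(-3\right) = - 3 D \left(5 + D\right)$)
$\left(-20631 + 19297\right) - \left(\frac{21865}{20491} + \frac{16659}{O{\left(B{\left(-2,10 \right)} \right)}}\right) = \left(-20631 + 19297\right) - \left(\frac{21865}{20491} + \frac{16659}{\left(-3\right) \left(-10\right) \left(5 - 10\right)}\right) = -1334 - \left(21865 \cdot \frac{1}{20491} + \frac{16659}{\left(-3\right) \left(-10\right) \left(-5\right)}\right) = -1334 - \left(\frac{21865}{20491} + \frac{16659}{-150}\right) = -1334 - \left(\frac{21865}{20491} + 16659 \left(- \frac{1}{150}\right)\right) = -1334 - \left(\frac{21865}{20491} - \frac{5553}{50}\right) = -1334 - - \frac{112693273}{1024550} = -1334 + \frac{112693273}{1024550} = - \frac{1254056427}{1024550}$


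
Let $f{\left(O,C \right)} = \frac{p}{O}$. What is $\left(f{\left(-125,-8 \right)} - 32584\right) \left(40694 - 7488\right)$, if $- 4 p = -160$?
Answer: $- \frac{27049873248}{25} \approx -1.082 \cdot 10^{9}$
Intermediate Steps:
$p = 40$ ($p = \left(- \frac{1}{4}\right) \left(-160\right) = 40$)
$f{\left(O,C \right)} = \frac{40}{O}$
$\left(f{\left(-125,-8 \right)} - 32584\right) \left(40694 - 7488\right) = \left(\frac{40}{-125} - 32584\right) \left(40694 - 7488\right) = \left(40 \left(- \frac{1}{125}\right) - 32584\right) 33206 = \left(- \frac{8}{25} - 32584\right) 33206 = \left(- \frac{814608}{25}\right) 33206 = - \frac{27049873248}{25}$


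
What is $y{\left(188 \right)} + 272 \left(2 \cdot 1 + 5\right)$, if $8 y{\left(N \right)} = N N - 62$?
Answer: $\frac{25257}{4} \approx 6314.3$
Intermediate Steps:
$y{\left(N \right)} = - \frac{31}{4} + \frac{N^{2}}{8}$ ($y{\left(N \right)} = \frac{N N - 62}{8} = \frac{N^{2} - 62}{8} = \frac{-62 + N^{2}}{8} = - \frac{31}{4} + \frac{N^{2}}{8}$)
$y{\left(188 \right)} + 272 \left(2 \cdot 1 + 5\right) = \left(- \frac{31}{4} + \frac{188^{2}}{8}\right) + 272 \left(2 \cdot 1 + 5\right) = \left(- \frac{31}{4} + \frac{1}{8} \cdot 35344\right) + 272 \left(2 + 5\right) = \left(- \frac{31}{4} + 4418\right) + 272 \cdot 7 = \frac{17641}{4} + 1904 = \frac{25257}{4}$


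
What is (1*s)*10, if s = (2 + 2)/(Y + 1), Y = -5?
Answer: -10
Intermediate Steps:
s = -1 (s = (2 + 2)/(-5 + 1) = 4/(-4) = 4*(-¼) = -1)
(1*s)*10 = (1*(-1))*10 = -1*10 = -10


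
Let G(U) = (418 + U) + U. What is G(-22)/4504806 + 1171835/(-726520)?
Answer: -527861762053/327283165512 ≈ -1.6129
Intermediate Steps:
G(U) = 418 + 2*U
G(-22)/4504806 + 1171835/(-726520) = (418 + 2*(-22))/4504806 + 1171835/(-726520) = (418 - 44)*(1/4504806) + 1171835*(-1/726520) = 374*(1/4504806) - 234367/145304 = 187/2252403 - 234367/145304 = -527861762053/327283165512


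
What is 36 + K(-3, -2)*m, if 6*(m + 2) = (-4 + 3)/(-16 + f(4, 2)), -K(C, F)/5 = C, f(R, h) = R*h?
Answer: 101/16 ≈ 6.3125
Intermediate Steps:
K(C, F) = -5*C
m = -95/48 (m = -2 + ((-4 + 3)/(-16 + 4*2))/6 = -2 + (-1/(-16 + 8))/6 = -2 + (-1/(-8))/6 = -2 + (-1*(-⅛))/6 = -2 + (⅙)*(⅛) = -2 + 1/48 = -95/48 ≈ -1.9792)
36 + K(-3, -2)*m = 36 - 5*(-3)*(-95/48) = 36 + 15*(-95/48) = 36 - 475/16 = 101/16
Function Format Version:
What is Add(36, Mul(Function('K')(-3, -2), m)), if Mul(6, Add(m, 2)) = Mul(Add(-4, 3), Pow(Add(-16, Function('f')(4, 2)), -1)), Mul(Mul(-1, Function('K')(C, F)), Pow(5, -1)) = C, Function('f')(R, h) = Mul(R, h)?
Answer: Rational(101, 16) ≈ 6.3125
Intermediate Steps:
Function('K')(C, F) = Mul(-5, C)
m = Rational(-95, 48) (m = Add(-2, Mul(Rational(1, 6), Mul(Add(-4, 3), Pow(Add(-16, Mul(4, 2)), -1)))) = Add(-2, Mul(Rational(1, 6), Mul(-1, Pow(Add(-16, 8), -1)))) = Add(-2, Mul(Rational(1, 6), Mul(-1, Pow(-8, -1)))) = Add(-2, Mul(Rational(1, 6), Mul(-1, Rational(-1, 8)))) = Add(-2, Mul(Rational(1, 6), Rational(1, 8))) = Add(-2, Rational(1, 48)) = Rational(-95, 48) ≈ -1.9792)
Add(36, Mul(Function('K')(-3, -2), m)) = Add(36, Mul(Mul(-5, -3), Rational(-95, 48))) = Add(36, Mul(15, Rational(-95, 48))) = Add(36, Rational(-475, 16)) = Rational(101, 16)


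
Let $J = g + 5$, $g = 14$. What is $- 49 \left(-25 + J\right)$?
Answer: $294$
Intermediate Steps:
$J = 19$ ($J = 14 + 5 = 19$)
$- 49 \left(-25 + J\right) = - 49 \left(-25 + 19\right) = \left(-49\right) \left(-6\right) = 294$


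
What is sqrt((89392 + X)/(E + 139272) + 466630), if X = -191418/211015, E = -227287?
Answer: 4*sqrt(402394246935429662884362)/3714497045 ≈ 683.10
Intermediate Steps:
X = -191418/211015 (X = -191418*1/211015 = -191418/211015 ≈ -0.90713)
sqrt((89392 + X)/(E + 139272) + 466630) = sqrt((89392 - 191418/211015)/(-227287 + 139272) + 466630) = sqrt((18862861462/211015)/(-88015) + 466630) = sqrt((18862861462/211015)*(-1/88015) + 466630) = sqrt(-18862861462/18572485225 + 466630) = sqrt(8666459917680288/18572485225) = 4*sqrt(402394246935429662884362)/3714497045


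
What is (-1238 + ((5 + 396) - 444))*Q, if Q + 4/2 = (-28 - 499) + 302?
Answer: 290787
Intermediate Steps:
Q = -227 (Q = -2 + ((-28 - 499) + 302) = -2 + (-527 + 302) = -2 - 225 = -227)
(-1238 + ((5 + 396) - 444))*Q = (-1238 + ((5 + 396) - 444))*(-227) = (-1238 + (401 - 444))*(-227) = (-1238 - 43)*(-227) = -1281*(-227) = 290787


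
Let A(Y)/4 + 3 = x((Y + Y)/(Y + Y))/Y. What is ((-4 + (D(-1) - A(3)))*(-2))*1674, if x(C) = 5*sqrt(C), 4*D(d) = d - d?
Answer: -4464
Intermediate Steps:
D(d) = 0 (D(d) = (d - d)/4 = (1/4)*0 = 0)
A(Y) = -12 + 20/Y (A(Y) = -12 + 4*((5*sqrt((Y + Y)/(Y + Y)))/Y) = -12 + 4*((5*sqrt((2*Y)/((2*Y))))/Y) = -12 + 4*((5*sqrt((2*Y)*(1/(2*Y))))/Y) = -12 + 4*((5*sqrt(1))/Y) = -12 + 4*((5*1)/Y) = -12 + 4*(5/Y) = -12 + 20/Y)
((-4 + (D(-1) - A(3)))*(-2))*1674 = ((-4 + (0 - (-12 + 20/3)))*(-2))*1674 = ((-4 + (0 - 1*(-16/3)))*(-2))*1674 = ((-4 + (0 + 16/3))*(-2))*1674 = ((-4 + 16/3)*(-2))*1674 = ((4/3)*(-2))*1674 = -8/3*1674 = -4464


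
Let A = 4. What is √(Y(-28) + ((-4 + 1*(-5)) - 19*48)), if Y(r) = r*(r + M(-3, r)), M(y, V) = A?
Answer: I*√249 ≈ 15.78*I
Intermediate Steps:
M(y, V) = 4
Y(r) = r*(4 + r) (Y(r) = r*(r + 4) = r*(4 + r))
√(Y(-28) + ((-4 + 1*(-5)) - 19*48)) = √(-28*(4 - 28) + ((-4 + 1*(-5)) - 19*48)) = √(-28*(-24) + ((-4 - 5) - 912)) = √(672 + (-9 - 912)) = √(672 - 921) = √(-249) = I*√249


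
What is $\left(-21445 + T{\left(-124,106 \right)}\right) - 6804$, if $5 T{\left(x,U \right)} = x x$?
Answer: $- \frac{125869}{5} \approx -25174.0$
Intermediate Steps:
$T{\left(x,U \right)} = \frac{x^{2}}{5}$ ($T{\left(x,U \right)} = \frac{x x}{5} = \frac{x^{2}}{5}$)
$\left(-21445 + T{\left(-124,106 \right)}\right) - 6804 = \left(-21445 + \frac{\left(-124\right)^{2}}{5}\right) - 6804 = \left(-21445 + \frac{1}{5} \cdot 15376\right) - 6804 = \left(-21445 + \frac{15376}{5}\right) - 6804 = - \frac{91849}{5} - 6804 = - \frac{125869}{5}$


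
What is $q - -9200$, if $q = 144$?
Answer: $9344$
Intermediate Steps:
$q - -9200 = 144 - -9200 = 144 + 9200 = 9344$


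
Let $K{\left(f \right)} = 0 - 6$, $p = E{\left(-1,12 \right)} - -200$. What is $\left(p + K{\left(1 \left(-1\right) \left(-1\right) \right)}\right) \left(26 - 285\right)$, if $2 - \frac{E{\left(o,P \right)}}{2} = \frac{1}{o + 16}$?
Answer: $- \frac{768712}{15} \approx -51247.0$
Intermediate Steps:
$E{\left(o,P \right)} = 4 - \frac{2}{16 + o}$ ($E{\left(o,P \right)} = 4 - \frac{2}{o + 16} = 4 - \frac{2}{16 + o}$)
$p = \frac{3058}{15}$ ($p = \frac{2 \left(31 + 2 \left(-1\right)\right)}{16 - 1} - -200 = \frac{2 \left(31 - 2\right)}{15} + 200 = 2 \cdot \frac{1}{15} \cdot 29 + 200 = \frac{58}{15} + 200 = \frac{3058}{15} \approx 203.87$)
$K{\left(f \right)} = -6$ ($K{\left(f \right)} = 0 - 6 = -6$)
$\left(p + K{\left(1 \left(-1\right) \left(-1\right) \right)}\right) \left(26 - 285\right) = \left(\frac{3058}{15} - 6\right) \left(26 - 285\right) = \frac{2968}{15} \left(-259\right) = - \frac{768712}{15}$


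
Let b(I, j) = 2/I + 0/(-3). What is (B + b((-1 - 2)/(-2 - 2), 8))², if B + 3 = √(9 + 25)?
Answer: 307/9 - 2*√34/3 ≈ 30.224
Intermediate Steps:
b(I, j) = 2/I (b(I, j) = 2/I + 0*(-⅓) = 2/I + 0 = 2/I)
B = -3 + √34 (B = -3 + √(9 + 25) = -3 + √34 ≈ 2.8310)
(B + b((-1 - 2)/(-2 - 2), 8))² = ((-3 + √34) + 2/(((-1 - 2)/(-2 - 2))))² = ((-3 + √34) + 2/((-3/(-4))))² = ((-3 + √34) + 2/((-3*(-¼))))² = ((-3 + √34) + 2/(¾))² = ((-3 + √34) + 2*(4/3))² = ((-3 + √34) + 8/3)² = (-⅓ + √34)²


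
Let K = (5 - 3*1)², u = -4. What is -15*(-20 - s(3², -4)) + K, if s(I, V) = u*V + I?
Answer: 679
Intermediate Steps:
s(I, V) = I - 4*V (s(I, V) = -4*V + I = I - 4*V)
K = 4 (K = (5 - 3)² = 2² = 4)
-15*(-20 - s(3², -4)) + K = -15*(-20 - (3² - 4*(-4))) + 4 = -15*(-20 - (9 + 16)) + 4 = -15*(-20 - 1*25) + 4 = -15*(-20 - 25) + 4 = -15*(-45) + 4 = 675 + 4 = 679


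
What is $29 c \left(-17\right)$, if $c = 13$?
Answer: $-6409$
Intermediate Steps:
$29 c \left(-17\right) = 29 \cdot 13 \left(-17\right) = 377 \left(-17\right) = -6409$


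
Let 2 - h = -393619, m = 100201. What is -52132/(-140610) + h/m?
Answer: 30285363671/7044631305 ≈ 4.2991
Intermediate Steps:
h = 393621 (h = 2 - 1*(-393619) = 2 + 393619 = 393621)
-52132/(-140610) + h/m = -52132/(-140610) + 393621/100201 = -52132*(-1/140610) + 393621*(1/100201) = 26066/70305 + 393621/100201 = 30285363671/7044631305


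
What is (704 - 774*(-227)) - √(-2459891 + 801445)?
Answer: 176402 - I*√1658446 ≈ 1.764e+5 - 1287.8*I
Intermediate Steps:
(704 - 774*(-227)) - √(-2459891 + 801445) = (704 + 175698) - √(-1658446) = 176402 - I*√1658446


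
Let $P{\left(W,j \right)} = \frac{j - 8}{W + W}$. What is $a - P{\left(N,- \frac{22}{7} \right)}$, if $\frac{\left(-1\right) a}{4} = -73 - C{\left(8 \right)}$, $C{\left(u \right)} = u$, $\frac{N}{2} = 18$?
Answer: $\frac{27229}{84} \approx 324.15$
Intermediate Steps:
$N = 36$ ($N = 2 \cdot 18 = 36$)
$a = 324$ ($a = - 4 \left(-73 - 8\right) = \left(-4\right) \left(-81\right) = 324$)
$P{\left(W,j \right)} = \frac{-8 + j}{2 W}$
$a - P{\left(N,- \frac{22}{7} \right)} = 324 - \frac{-8 - \frac{22}{7}}{2 \cdot 36} = 324 - \frac{1}{2} \cdot \frac{1}{36} \left(-8 - \frac{22}{7}\right) = 324 - \frac{1}{2} \cdot \frac{1}{36} \left(- \frac{78}{7}\right) = 324 - - \frac{13}{84} = 324 + \frac{13}{84} = \frac{27229}{84}$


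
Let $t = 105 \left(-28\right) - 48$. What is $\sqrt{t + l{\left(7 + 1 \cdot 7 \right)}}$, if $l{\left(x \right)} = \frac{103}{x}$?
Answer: $\frac{i \sqrt{584206}}{14} \approx 54.595 i$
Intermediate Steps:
$t = -2988$ ($t = -2940 - 48 = -2988$)
$\sqrt{t + l{\left(7 + 1 \cdot 7 \right)}} = \sqrt{-2988 + \frac{103}{7 + 1 \cdot 7}} = \sqrt{-2988 + \frac{103}{7 + 7}} = \sqrt{-2988 + \frac{103}{14}} = \sqrt{- \frac{41729}{14}} = \frac{i \sqrt{584206}}{14}$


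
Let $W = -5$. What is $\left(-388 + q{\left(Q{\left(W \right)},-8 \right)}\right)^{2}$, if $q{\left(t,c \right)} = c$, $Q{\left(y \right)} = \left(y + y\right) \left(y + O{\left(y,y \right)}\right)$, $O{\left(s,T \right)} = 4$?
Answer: $156816$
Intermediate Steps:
$Q{\left(y \right)} = 2 y \left(4 + y\right)$ ($Q{\left(y \right)} = \left(y + y\right) \left(y + 4\right) = 2 y \left(4 + y\right)$)
$\left(-388 + q{\left(Q{\left(W \right)},-8 \right)}\right)^{2} = \left(-388 - 8\right)^{2} = \left(-396\right)^{2} = 156816$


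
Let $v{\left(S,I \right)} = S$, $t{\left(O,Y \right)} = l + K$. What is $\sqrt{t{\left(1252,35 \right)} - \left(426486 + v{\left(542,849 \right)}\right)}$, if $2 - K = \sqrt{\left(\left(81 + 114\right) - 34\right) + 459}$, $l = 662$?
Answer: $\sqrt{-426364 - 2 \sqrt{155}} \approx 652.98 i$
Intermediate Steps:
$K = 2 - 2 \sqrt{155}$ ($K = 2 - \sqrt{\left(\left(81 + 114\right) - 34\right) + 459} = 2 - \sqrt{\left(195 - 34\right) + 459} = 2 - \sqrt{161 + 459} = 2 - \sqrt{620} = 2 - 2 \sqrt{155} \approx -22.9$)
$t{\left(O,Y \right)} = 664 - 2 \sqrt{155}$ ($t{\left(O,Y \right)} = 662 + \left(2 - 2 \sqrt{155}\right) = 664 - 2 \sqrt{155}$)
$\sqrt{t{\left(1252,35 \right)} - \left(426486 + v{\left(542,849 \right)}\right)} = \sqrt{\left(664 - 2 \sqrt{155}\right) - 427028} = \sqrt{-426364 - 2 \sqrt{155}}$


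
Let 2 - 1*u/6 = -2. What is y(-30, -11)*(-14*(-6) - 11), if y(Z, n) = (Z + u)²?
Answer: 2628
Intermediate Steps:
u = 24 (u = 12 - 6*(-2) = 12 + 12 = 24)
y(Z, n) = (24 + Z)² (y(Z, n) = (Z + 24)² = (24 + Z)²)
y(-30, -11)*(-14*(-6) - 11) = (24 - 30)²*(-14*(-6) - 11) = (-6)²*(84 - 11) = 36*73 = 2628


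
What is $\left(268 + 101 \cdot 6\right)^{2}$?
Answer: $763876$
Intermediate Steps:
$\left(268 + 101 \cdot 6\right)^{2} = \left(268 + 606\right)^{2} = 874^{2} = 763876$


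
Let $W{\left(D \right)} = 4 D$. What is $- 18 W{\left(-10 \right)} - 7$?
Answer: $713$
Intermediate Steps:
$- 18 W{\left(-10 \right)} - 7 = - 18 \cdot 4 \left(-10\right) - 7 = \left(-18\right) \left(-40\right) - 7 = 720 - 7 = 713$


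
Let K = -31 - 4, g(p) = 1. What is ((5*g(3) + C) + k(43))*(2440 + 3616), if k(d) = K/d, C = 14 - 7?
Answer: 2912936/43 ≈ 67743.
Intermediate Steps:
K = -35
C = 7
k(d) = -35/d
((5*g(3) + C) + k(43))*(2440 + 3616) = ((5*1 + 7) - 35/43)*(2440 + 3616) = ((5 + 7) - 35*1/43)*6056 = (12 - 35/43)*6056 = (481/43)*6056 = 2912936/43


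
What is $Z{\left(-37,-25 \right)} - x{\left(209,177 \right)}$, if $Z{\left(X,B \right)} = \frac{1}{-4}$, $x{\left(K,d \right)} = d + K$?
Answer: $- \frac{1545}{4} \approx -386.25$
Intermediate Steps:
$x{\left(K,d \right)} = K + d$
$Z{\left(X,B \right)} = - \frac{1}{4}$
$Z{\left(-37,-25 \right)} - x{\left(209,177 \right)} = - \frac{1}{4} - \left(209 + 177\right) = - \frac{1}{4} - 386 = - \frac{1545}{4}$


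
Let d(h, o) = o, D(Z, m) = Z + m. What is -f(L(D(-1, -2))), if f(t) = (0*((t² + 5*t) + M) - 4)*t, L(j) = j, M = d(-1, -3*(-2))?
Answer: -12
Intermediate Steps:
M = 6 (M = -3*(-2) = 6)
f(t) = -4*t (f(t) = (0*((t² + 5*t) + 6) - 4)*t = (0*(6 + t² + 5*t) - 4)*t = (0 - 4)*t = -4*t)
-f(L(D(-1, -2))) = -(-4)*(-1 - 2) = -(-4)*(-3) = -1*12 = -12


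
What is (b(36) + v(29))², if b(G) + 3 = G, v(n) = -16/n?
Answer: 885481/841 ≈ 1052.9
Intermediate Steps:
b(G) = -3 + G
(b(36) + v(29))² = ((-3 + 36) - 16/29)² = (33 - 16*1/29)² = (33 - 16/29)² = (941/29)² = 885481/841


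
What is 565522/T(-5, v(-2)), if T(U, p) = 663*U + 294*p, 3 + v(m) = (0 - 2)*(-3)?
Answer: -565522/2433 ≈ -232.44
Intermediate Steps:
v(m) = 3 (v(m) = -3 + (0 - 2)*(-3) = -3 - 2*(-3) = -3 + 6 = 3)
T(U, p) = 294*p + 663*U
565522/T(-5, v(-2)) = 565522/(294*3 + 663*(-5)) = 565522/(882 - 3315) = 565522/(-2433) = 565522*(-1/2433) = -565522/2433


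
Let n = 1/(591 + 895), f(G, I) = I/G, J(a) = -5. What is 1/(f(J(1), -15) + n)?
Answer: 1486/4459 ≈ 0.33326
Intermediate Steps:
f(G, I) = I/G
n = 1/1486 ≈ 0.00067295
1/(f(J(1), -15) + n) = 1/(-15/(-5) + 1/1486) = 1/(-15*(-⅕) + 1/1486) = 1/(3 + 1/1486) = 1/(4459/1486) = 1486/4459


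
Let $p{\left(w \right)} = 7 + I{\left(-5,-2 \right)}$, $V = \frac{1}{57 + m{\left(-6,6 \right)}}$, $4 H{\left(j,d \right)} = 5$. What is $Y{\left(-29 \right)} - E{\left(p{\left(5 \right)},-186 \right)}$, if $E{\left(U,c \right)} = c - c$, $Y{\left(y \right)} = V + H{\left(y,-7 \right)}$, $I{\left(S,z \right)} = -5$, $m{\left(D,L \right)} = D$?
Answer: $\frac{259}{204} \approx 1.2696$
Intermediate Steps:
$H{\left(j,d \right)} = \frac{5}{4}$ ($H{\left(j,d \right)} = \frac{1}{4} \cdot 5 = \frac{5}{4}$)
$V = \frac{1}{51}$ ($V = \frac{1}{57 - 6} = \frac{1}{51} \approx 0.019608$)
$p{\left(w \right)} = 2$ ($p{\left(w \right)} = 7 - 5 = 2$)
$Y{\left(y \right)} = \frac{259}{204}$ ($Y{\left(y \right)} = \frac{1}{51} + \frac{5}{4} = \frac{259}{204}$)
$E{\left(U,c \right)} = 0$
$Y{\left(-29 \right)} - E{\left(p{\left(5 \right)},-186 \right)} = \frac{259}{204} - 0 = \frac{259}{204} + 0 = \frac{259}{204}$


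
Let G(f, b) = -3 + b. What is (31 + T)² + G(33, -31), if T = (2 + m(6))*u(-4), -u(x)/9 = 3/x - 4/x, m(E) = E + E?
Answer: -135/4 ≈ -33.750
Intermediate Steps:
m(E) = 2*E
u(x) = 9/x (u(x) = -9*(3/x - 4/x) = -(-9)/x = 9/x)
T = -63/2 (T = (2 + 2*6)*(9/(-4)) = (2 + 12)*(9*(-¼)) = 14*(-9/4) = -63/2 ≈ -31.500)
(31 + T)² + G(33, -31) = (31 - 63/2)² + (-3 - 31) = (-½)² - 34 = ¼ - 34 = -135/4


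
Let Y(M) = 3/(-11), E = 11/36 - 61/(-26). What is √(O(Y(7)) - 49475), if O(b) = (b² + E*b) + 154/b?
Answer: 7*I*√83532605/286 ≈ 223.7*I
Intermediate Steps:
E = 1241/468 (E = 11*(1/36) - 61*(-1/26) = 11/36 + 61/26 = 1241/468 ≈ 2.6517)
Y(M) = -3/11 (Y(M) = 3*(-1/11) = -3/11)
O(b) = b² + 154/b + 1241*b/468 (O(b) = (b² + 1241*b/468) + 154/b = b² + 154/b + 1241*b/468)
√(O(Y(7)) - 49475) = √(((-3/11)² + 154/(-3/11) + (1241/468)*(-3/11)) - 49475) = √((9/121 + 154*(-11/3) - 1241/1716) - 49475) = √((9/121 - 1694/3 - 1241/1716) - 49475) = √(-3556965/6292 - 49475) = √(-314853665/6292) = 7*I*√83532605/286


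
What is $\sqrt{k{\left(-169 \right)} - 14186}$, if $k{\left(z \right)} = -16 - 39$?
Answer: $i \sqrt{14241} \approx 119.34 i$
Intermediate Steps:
$k{\left(z \right)} = -55$
$\sqrt{k{\left(-169 \right)} - 14186} = \sqrt{-55 - 14186} = \sqrt{-14241} = i \sqrt{14241}$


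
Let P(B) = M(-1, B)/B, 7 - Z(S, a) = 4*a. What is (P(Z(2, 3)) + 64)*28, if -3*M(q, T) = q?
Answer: 26852/15 ≈ 1790.1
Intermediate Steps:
M(q, T) = -q/3
Z(S, a) = 7 - 4*a
P(B) = 1/(3*B) (P(B) = (-⅓*(-1))/B = 1/(3*B))
(P(Z(2, 3)) + 64)*28 = (1/(3*(7 - 4*3)) + 64)*28 = (1/(3*(7 - 12)) + 64)*28 = ((⅓)/(-5) + 64)*28 = ((⅓)*(-⅕) + 64)*28 = (-1/15 + 64)*28 = (959/15)*28 = 26852/15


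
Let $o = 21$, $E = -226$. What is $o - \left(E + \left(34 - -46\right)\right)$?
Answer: $167$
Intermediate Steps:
$o - \left(E + \left(34 - -46\right)\right) = 21 - \left(-226 + \left(34 - -46\right)\right) = 21 - \left(-226 + \left(34 + 46\right)\right) = 21 - \left(-226 + 80\right) = 21 - -146 = 21 + 146 = 167$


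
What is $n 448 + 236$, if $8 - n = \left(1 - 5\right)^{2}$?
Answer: $-3348$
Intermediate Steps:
$n = -8$ ($n = 8 - \left(1 - 5\right)^{2} = 8 - \left(-4\right)^{2} = 8 - 16 = -8$)
$n 448 + 236 = \left(-8\right) 448 + 236 = -3584 + 236 = -3348$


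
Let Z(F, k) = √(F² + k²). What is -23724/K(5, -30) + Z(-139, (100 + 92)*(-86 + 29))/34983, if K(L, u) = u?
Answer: 3954/5 + √119790457/34983 ≈ 791.11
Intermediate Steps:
-23724/K(5, -30) + Z(-139, (100 + 92)*(-86 + 29))/34983 = -23724/(-30) + √((-139)² + ((100 + 92)*(-86 + 29))²)/34983 = -23724*(-1/30) + √(19321 + (192*(-57))²)*(1/34983) = 3954/5 + √(19321 + (-10944)²)*(1/34983) = 3954/5 + √(19321 + 119771136)*(1/34983) = 3954/5 + √119790457*(1/34983) = 3954/5 + √119790457/34983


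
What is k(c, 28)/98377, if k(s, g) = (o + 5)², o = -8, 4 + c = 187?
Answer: 9/98377 ≈ 9.1485e-5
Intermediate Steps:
c = 183 (c = -4 + 187 = 183)
k(s, g) = 9 (k(s, g) = (-8 + 5)² = (-3)² = 9)
k(c, 28)/98377 = 9/98377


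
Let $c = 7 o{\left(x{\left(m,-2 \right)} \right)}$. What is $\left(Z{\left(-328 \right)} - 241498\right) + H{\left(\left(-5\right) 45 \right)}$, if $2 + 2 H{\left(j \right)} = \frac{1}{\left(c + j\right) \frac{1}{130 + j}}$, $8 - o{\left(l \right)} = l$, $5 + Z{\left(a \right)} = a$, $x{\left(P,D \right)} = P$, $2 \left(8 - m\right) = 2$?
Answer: $- \frac{105438657}{436} \approx -2.4183 \cdot 10^{5}$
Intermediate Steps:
$m = 7$ ($m = 8 - 1 = 7$)
$Z{\left(a \right)} = -5 + a$
$o{\left(l \right)} = 8 - l$
$c = 7$ ($c = 7 \left(8 - 7\right) = 7 \cdot 1 = 7$)
$H{\left(j \right)} = -1 + \frac{130 + j}{2 \left(7 + j\right)}$ ($H{\left(j \right)} = -1 + \frac{1}{2 \frac{7 + j}{130 + j}} = -1 + \frac{\frac{1}{7 + j} \left(130 + j\right)}{2} = -1 + \frac{130 + j}{2 \left(7 + j\right)}$)
$\left(Z{\left(-328 \right)} - 241498\right) + H{\left(\left(-5\right) 45 \right)} = \left(\left(-5 - 328\right) - 241498\right) + \frac{116 - \left(-5\right) 45}{2 \left(7 - 225\right)} = \left(-333 - 241498\right) + \frac{116 - -225}{2 \left(7 - 225\right)} = -241831 + \frac{116 + 225}{2 \left(-218\right)} = -241831 + \frac{1}{2} \left(- \frac{1}{218}\right) 341 = -241831 - \frac{341}{436} = - \frac{105438657}{436}$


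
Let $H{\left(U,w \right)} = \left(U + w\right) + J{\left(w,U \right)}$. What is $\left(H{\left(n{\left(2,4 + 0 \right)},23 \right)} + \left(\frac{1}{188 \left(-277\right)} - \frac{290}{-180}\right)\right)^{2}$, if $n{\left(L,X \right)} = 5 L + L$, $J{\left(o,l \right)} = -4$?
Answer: $\frac{233609734784209}{219664691856} \approx 1063.5$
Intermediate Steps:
$n{\left(L,X \right)} = 6 L$
$H{\left(U,w \right)} = -4 + U + w$ ($H{\left(U,w \right)} = \left(U + w\right) - 4 = -4 + U + w$)
$\left(H{\left(n{\left(2,4 + 0 \right)},23 \right)} + \left(\frac{1}{188 \left(-277\right)} - \frac{290}{-180}\right)\right)^{2} = \left(\left(-4 + 6 \cdot 2 + 23\right) + \left(\frac{1}{188 \left(-277\right)} - \frac{290}{-180}\right)\right)^{2} = \left(\left(-4 + 12 + 23\right) + \left(\frac{1}{188} \left(- \frac{1}{277}\right) - - \frac{29}{18}\right)\right)^{2} = \left(31 + \left(- \frac{1}{52076} + \frac{29}{18}\right)\right)^{2} = \left(31 + \frac{755093}{468684}\right)^{2} = \left(\frac{15284297}{468684}\right)^{2} = \frac{233609734784209}{219664691856}$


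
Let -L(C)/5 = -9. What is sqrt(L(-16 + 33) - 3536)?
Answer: I*sqrt(3491) ≈ 59.085*I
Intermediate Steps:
L(C) = 45 (L(C) = -5*(-9) = 45)
sqrt(L(-16 + 33) - 3536) = sqrt(45 - 3536) = sqrt(-3491) = I*sqrt(3491)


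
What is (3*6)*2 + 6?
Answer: 42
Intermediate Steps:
(3*6)*2 + 6 = 18*2 + 6 = 36 + 6 = 42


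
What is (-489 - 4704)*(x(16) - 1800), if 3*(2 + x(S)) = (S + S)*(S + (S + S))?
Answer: 6698970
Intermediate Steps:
x(S) = -2 + 2*S**2 (x(S) = -2 + ((S + S)*(S + (S + S)))/3 = -2 + ((2*S)*(S + 2*S))/3 = -2 + ((2*S)*(3*S))/3 = -2 + (6*S**2)/3 = -2 + 2*S**2)
(-489 - 4704)*(x(16) - 1800) = (-489 - 4704)*((-2 + 2*16**2) - 1800) = -5193*((-2 + 2*256) - 1800) = -5193*((-2 + 512) - 1800) = -5193*(510 - 1800) = -5193*(-1290) = 6698970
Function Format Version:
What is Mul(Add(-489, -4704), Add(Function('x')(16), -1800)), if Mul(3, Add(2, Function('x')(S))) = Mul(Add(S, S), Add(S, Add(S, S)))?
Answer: 6698970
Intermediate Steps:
Function('x')(S) = Add(-2, Mul(2, Pow(S, 2))) (Function('x')(S) = Add(-2, Mul(Rational(1, 3), Mul(Add(S, S), Add(S, Add(S, S))))) = Add(-2, Mul(Rational(1, 3), Mul(Mul(2, S), Add(S, Mul(2, S))))) = Add(-2, Mul(Rational(1, 3), Mul(Mul(2, S), Mul(3, S)))) = Add(-2, Mul(Rational(1, 3), Mul(6, Pow(S, 2)))) = Add(-2, Mul(2, Pow(S, 2))))
Mul(Add(-489, -4704), Add(Function('x')(16), -1800)) = Mul(Add(-489, -4704), Add(Add(-2, Mul(2, Pow(16, 2))), -1800)) = Mul(-5193, Add(Add(-2, Mul(2, 256)), -1800)) = Mul(-5193, Add(Add(-2, 512), -1800)) = Mul(-5193, Add(510, -1800)) = Mul(-5193, -1290) = 6698970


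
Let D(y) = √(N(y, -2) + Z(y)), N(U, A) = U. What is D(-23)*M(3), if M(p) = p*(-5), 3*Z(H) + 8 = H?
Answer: -50*I*√3 ≈ -86.603*I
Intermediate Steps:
Z(H) = -8/3 + H/3
M(p) = -5*p
D(y) = √(-8/3 + 4*y/3) (D(y) = √(y + (-8/3 + y/3)) = √(-8/3 + 4*y/3))
D(-23)*M(3) = (2*√(-6 + 3*(-23))/3)*(-5*3) = (2*√(-6 - 69)/3)*(-15) = (2*√(-75)/3)*(-15) = (2*(5*I*√3)/3)*(-15) = (10*I*√3/3)*(-15) = -50*I*√3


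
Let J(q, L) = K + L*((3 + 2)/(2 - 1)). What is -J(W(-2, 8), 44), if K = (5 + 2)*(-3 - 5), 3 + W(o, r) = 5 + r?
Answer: -164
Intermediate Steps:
W(o, r) = 2 + r (W(o, r) = -3 + (5 + r) = 2 + r)
K = -56 (K = 7*(-8) = -56)
J(q, L) = -56 + 5*L (J(q, L) = -56 + L*((3 + 2)/(2 - 1)) = -56 + L*(5/1) = -56 + L*(5*1) = -56 + L*5 = -56 + 5*L)
-J(W(-2, 8), 44) = -(-56 + 5*44) = -(-56 + 220) = -1*164 = -164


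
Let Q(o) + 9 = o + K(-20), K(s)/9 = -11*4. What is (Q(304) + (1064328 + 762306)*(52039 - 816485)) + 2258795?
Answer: -1396360796070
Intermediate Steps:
K(s) = -396 (K(s) = 9*(-11*4) = 9*(-44) = -396)
Q(o) = -405 + o (Q(o) = -9 + (o - 396) = -9 + (-396 + o) = -405 + o)
(Q(304) + (1064328 + 762306)*(52039 - 816485)) + 2258795 = ((-405 + 304) + (1064328 + 762306)*(52039 - 816485)) + 2258795 = (-101 + 1826634*(-764446)) + 2258795 = (-101 - 1396363054764) + 2258795 = -1396363054865 + 2258795 = -1396360796070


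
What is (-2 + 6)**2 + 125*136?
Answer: 17016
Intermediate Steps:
(-2 + 6)**2 + 125*136 = 4**2 + 17000 = 16 + 17000 = 17016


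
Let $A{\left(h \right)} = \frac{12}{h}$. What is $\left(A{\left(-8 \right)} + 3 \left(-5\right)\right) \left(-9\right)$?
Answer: $\frac{297}{2} \approx 148.5$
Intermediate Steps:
$\left(A{\left(-8 \right)} + 3 \left(-5\right)\right) \left(-9\right) = \left(\frac{12}{-8} + 3 \left(-5\right)\right) \left(-9\right) = \left(12 \left(- \frac{1}{8}\right) - 15\right) \left(-9\right) = \left(- \frac{3}{2} - 15\right) \left(-9\right) = \left(- \frac{33}{2}\right) \left(-9\right) = \frac{297}{2}$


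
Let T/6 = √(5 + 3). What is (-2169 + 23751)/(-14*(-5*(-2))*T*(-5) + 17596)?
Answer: 47469609/21062402 - 11330550*√2/10531201 ≈ 0.73220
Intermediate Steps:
T = 12*√2 (T = 6*√(5 + 3) = 6*√8 = 6*(2*√2) = 12*√2 ≈ 16.971)
(-2169 + 23751)/(-14*(-5*(-2))*T*(-5) + 17596) = (-2169 + 23751)/(-14*(-5*(-2))*12*√2*(-5) + 17596) = 21582/(-140*12*√2*(-5) + 17596) = 21582/(-1680*√2*(-5) + 17596) = 21582/(8400*√2 + 17596) = 21582/(17596 + 8400*√2)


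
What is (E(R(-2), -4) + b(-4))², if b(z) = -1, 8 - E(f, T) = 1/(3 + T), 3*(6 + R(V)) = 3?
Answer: 64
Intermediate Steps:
R(V) = -5 (R(V) = -6 + (⅓)*3 = -6 + 1 = -5)
E(f, T) = 8 - 1/(3 + T)
(E(R(-2), -4) + b(-4))² = ((23 + 8*(-4))/(3 - 4) - 1)² = ((23 - 32)/(-1) - 1)² = (-1*(-9) - 1)² = (9 - 1)² = 8² = 64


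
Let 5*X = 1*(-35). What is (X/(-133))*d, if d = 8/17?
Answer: 8/323 ≈ 0.024768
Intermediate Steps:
X = -7 (X = (1*(-35))/5 = (⅕)*(-35) = -7)
d = 8/17 (d = 8*(1/17) = 8/17 ≈ 0.47059)
(X/(-133))*d = -7/(-133)*(8/17) = -7*(-1/133)*(8/17) = (1/19)*(8/17) = 8/323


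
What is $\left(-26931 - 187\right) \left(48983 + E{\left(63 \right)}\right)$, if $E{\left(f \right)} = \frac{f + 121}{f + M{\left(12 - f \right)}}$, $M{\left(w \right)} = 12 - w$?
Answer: $- \frac{11955245354}{9} \approx -1.3284 \cdot 10^{9}$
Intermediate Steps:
$E{\left(f \right)} = \frac{121 + f}{2 f}$ ($E{\left(f \right)} = \frac{f + 121}{f + \left(12 - \left(12 - f\right)\right)} = \frac{121 + f}{f + \left(12 + \left(-12 + f\right)\right)} = \frac{121 + f}{f + f} = \frac{121 + f}{2 f}$)
$\left(-26931 - 187\right) \left(48983 + E{\left(63 \right)}\right) = \left(-26931 - 187\right) \left(48983 + \frac{121 + 63}{2 \cdot 63}\right) = \left(-26931 - 187\right) \left(48983 + \frac{1}{2} \cdot \frac{1}{63} \cdot 184\right) = \left(-26931 - 187\right) \left(48983 + \frac{92}{63}\right) = \left(-27118\right) \frac{3086021}{63} = - \frac{11955245354}{9}$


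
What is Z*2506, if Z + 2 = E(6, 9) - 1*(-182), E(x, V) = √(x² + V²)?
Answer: 451080 + 7518*√13 ≈ 4.7819e+5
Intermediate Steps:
E(x, V) = √(V² + x²)
Z = 180 + 3*√13 (Z = -2 + (√(9² + 6²) - 1*(-182)) = -2 + (√(81 + 36) + 182) = -2 + (√117 + 182) = -2 + (3*√13 + 182) = -2 + (182 + 3*√13) = 180 + 3*√13 ≈ 190.82)
Z*2506 = (180 + 3*√13)*2506 = 451080 + 7518*√13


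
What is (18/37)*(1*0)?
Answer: 0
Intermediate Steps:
(18/37)*(1*0) = (18*(1/37))*0 = (18/37)*0 = 0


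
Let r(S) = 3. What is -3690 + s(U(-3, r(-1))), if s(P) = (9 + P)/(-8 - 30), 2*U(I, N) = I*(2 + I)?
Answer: -280461/76 ≈ -3690.3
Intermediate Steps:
U(I, N) = I*(2 + I)/2 (U(I, N) = (I*(2 + I))/2 = I*(2 + I)/2)
s(P) = -9/38 - P/38 (s(P) = (9 + P)/(-38) = (9 + P)*(-1/38) = -9/38 - P/38)
-3690 + s(U(-3, r(-1))) = -3690 + (-9/38 - (-3)*(2 - 3)/76) = -3690 + (-9/38 - (-3)*(-1)/76) = -3690 + (-9/38 - 1/38*3/2) = -3690 + (-9/38 - 3/76) = -3690 - 21/76 = -280461/76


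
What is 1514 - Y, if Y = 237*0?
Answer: 1514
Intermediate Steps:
Y = 0
1514 - Y = 1514 - 1*0 = 1514 + 0 = 1514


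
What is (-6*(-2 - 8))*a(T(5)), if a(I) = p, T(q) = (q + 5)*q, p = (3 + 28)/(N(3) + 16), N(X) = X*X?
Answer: 372/5 ≈ 74.400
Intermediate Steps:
N(X) = X²
p = 31/25 (p = (3 + 28)/(3² + 16) = 31/(9 + 16) = 31/25 ≈ 1.2400)
T(q) = q*(5 + q) (T(q) = (5 + q)*q = q*(5 + q))
a(I) = 31/25
(-6*(-2 - 8))*a(T(5)) = -6*(-2 - 8)*(31/25) = -6*(-10)*(31/25) = 60*(31/25) = 372/5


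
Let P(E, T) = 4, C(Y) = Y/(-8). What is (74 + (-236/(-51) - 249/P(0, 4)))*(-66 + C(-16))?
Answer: -53456/51 ≈ -1048.2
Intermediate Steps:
C(Y) = -Y/8 (C(Y) = Y*(-⅛) = -Y/8)
(74 + (-236/(-51) - 249/P(0, 4)))*(-66 + C(-16)) = (74 + (-236/(-51) - 249/4))*(-66 - ⅛*(-16)) = (74 + (-236*(-1/51) - 249*¼))*(-66 + 2) = (74 + (236/51 - 249/4))*(-64) = (74 - 11755/204)*(-64) = (3341/204)*(-64) = -53456/51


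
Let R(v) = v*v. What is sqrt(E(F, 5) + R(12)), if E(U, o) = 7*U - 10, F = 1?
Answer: sqrt(141) ≈ 11.874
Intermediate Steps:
R(v) = v**2
E(U, o) = -10 + 7*U
sqrt(E(F, 5) + R(12)) = sqrt((-10 + 7*1) + 12**2) = sqrt((-10 + 7) + 144) = sqrt(-3 + 144) = sqrt(141)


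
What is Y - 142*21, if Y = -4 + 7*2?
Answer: -2972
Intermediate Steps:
Y = 10 (Y = -4 + 14 = 10)
Y - 142*21 = 10 - 142*21 = 10 - 2982 = -2972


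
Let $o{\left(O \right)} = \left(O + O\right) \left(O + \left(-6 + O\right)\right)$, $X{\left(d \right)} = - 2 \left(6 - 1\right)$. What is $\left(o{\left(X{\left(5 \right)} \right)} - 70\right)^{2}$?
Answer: $202500$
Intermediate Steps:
$X{\left(d \right)} = -10$ ($X{\left(d \right)} = \left(-2\right) 5 = -10$)
$o{\left(O \right)} = 2 O \left(-6 + 2 O\right)$
$\left(o{\left(X{\left(5 \right)} \right)} - 70\right)^{2} = \left(4 \left(-10\right) \left(-3 - 10\right) - 70\right)^{2} = \left(4 \left(-10\right) \left(-13\right) - 70\right)^{2} = \left(520 - 70\right)^{2} = 450^{2} = 202500$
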